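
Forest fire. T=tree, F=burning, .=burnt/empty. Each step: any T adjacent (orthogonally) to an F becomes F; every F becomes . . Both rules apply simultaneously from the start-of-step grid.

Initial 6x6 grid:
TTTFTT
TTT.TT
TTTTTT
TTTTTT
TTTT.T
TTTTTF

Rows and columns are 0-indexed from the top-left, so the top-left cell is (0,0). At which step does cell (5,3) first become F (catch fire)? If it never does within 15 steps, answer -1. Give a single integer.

Step 1: cell (5,3)='T' (+4 fires, +2 burnt)
Step 2: cell (5,3)='F' (+6 fires, +4 burnt)
  -> target ignites at step 2
Step 3: cell (5,3)='.' (+9 fires, +6 burnt)
Step 4: cell (5,3)='.' (+7 fires, +9 burnt)
Step 5: cell (5,3)='.' (+4 fires, +7 burnt)
Step 6: cell (5,3)='.' (+2 fires, +4 burnt)
Step 7: cell (5,3)='.' (+0 fires, +2 burnt)
  fire out at step 7

2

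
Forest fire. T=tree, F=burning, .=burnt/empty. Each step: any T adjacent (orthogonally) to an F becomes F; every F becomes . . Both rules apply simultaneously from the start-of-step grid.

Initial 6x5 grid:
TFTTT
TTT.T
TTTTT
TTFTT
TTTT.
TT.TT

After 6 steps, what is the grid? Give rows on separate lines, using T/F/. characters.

Step 1: 7 trees catch fire, 2 burn out
  F.FTT
  TFT.T
  TTFTT
  TF.FT
  TTFT.
  TT.TT
Step 2: 9 trees catch fire, 7 burn out
  ...FT
  F.F.T
  TF.FT
  F...F
  TF.F.
  TT.TT
Step 3: 6 trees catch fire, 9 burn out
  ....F
  ....T
  F...F
  .....
  F....
  TF.FT
Step 4: 3 trees catch fire, 6 burn out
  .....
  ....F
  .....
  .....
  .....
  F...F
Step 5: 0 trees catch fire, 3 burn out
  .....
  .....
  .....
  .....
  .....
  .....
Step 6: 0 trees catch fire, 0 burn out
  .....
  .....
  .....
  .....
  .....
  .....

.....
.....
.....
.....
.....
.....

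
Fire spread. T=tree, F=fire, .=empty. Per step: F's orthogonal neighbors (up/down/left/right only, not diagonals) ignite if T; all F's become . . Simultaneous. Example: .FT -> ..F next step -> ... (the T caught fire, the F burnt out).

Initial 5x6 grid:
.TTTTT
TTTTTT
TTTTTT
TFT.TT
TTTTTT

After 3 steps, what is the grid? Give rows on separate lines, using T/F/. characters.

Step 1: 4 trees catch fire, 1 burn out
  .TTTTT
  TTTTTT
  TFTTTT
  F.F.TT
  TFTTTT
Step 2: 5 trees catch fire, 4 burn out
  .TTTTT
  TFTTTT
  F.FTTT
  ....TT
  F.FTTT
Step 3: 5 trees catch fire, 5 burn out
  .FTTTT
  F.FTTT
  ...FTT
  ....TT
  ...FTT

.FTTTT
F.FTTT
...FTT
....TT
...FTT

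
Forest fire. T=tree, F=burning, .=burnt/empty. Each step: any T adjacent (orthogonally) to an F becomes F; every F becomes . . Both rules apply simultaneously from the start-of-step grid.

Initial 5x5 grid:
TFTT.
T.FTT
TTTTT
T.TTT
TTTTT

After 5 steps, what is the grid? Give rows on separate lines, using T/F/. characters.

Step 1: 4 trees catch fire, 2 burn out
  F.FT.
  T..FT
  TTFTT
  T.TTT
  TTTTT
Step 2: 6 trees catch fire, 4 burn out
  ...F.
  F...F
  TF.FT
  T.FTT
  TTTTT
Step 3: 4 trees catch fire, 6 burn out
  .....
  .....
  F...F
  T..FT
  TTFTT
Step 4: 4 trees catch fire, 4 burn out
  .....
  .....
  .....
  F...F
  TF.FT
Step 5: 2 trees catch fire, 4 burn out
  .....
  .....
  .....
  .....
  F...F

.....
.....
.....
.....
F...F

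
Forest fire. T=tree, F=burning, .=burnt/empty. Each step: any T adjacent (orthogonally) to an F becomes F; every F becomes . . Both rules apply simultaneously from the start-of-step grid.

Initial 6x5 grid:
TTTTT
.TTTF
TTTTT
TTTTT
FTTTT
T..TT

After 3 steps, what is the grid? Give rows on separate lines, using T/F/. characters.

Step 1: 6 trees catch fire, 2 burn out
  TTTTF
  .TTF.
  TTTTF
  FTTTT
  .FTTT
  F..TT
Step 2: 7 trees catch fire, 6 burn out
  TTTF.
  .TF..
  FTTF.
  .FTTF
  ..FTT
  ...TT
Step 3: 8 trees catch fire, 7 burn out
  TTF..
  .F...
  .FF..
  ..FF.
  ...FF
  ...TT

TTF..
.F...
.FF..
..FF.
...FF
...TT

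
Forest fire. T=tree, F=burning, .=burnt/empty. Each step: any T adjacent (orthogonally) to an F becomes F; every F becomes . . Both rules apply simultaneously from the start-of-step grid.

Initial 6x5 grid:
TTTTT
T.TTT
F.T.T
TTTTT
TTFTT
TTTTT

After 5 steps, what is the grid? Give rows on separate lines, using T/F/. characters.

Step 1: 6 trees catch fire, 2 burn out
  TTTTT
  F.TTT
  ..T.T
  FTFTT
  TF.FT
  TTFTT
Step 2: 8 trees catch fire, 6 burn out
  FTTTT
  ..TTT
  ..F.T
  .F.FT
  F...F
  TF.FT
Step 3: 5 trees catch fire, 8 burn out
  .FTTT
  ..FTT
  ....T
  ....F
  .....
  F...F
Step 4: 3 trees catch fire, 5 burn out
  ..FTT
  ...FT
  ....F
  .....
  .....
  .....
Step 5: 2 trees catch fire, 3 burn out
  ...FT
  ....F
  .....
  .....
  .....
  .....

...FT
....F
.....
.....
.....
.....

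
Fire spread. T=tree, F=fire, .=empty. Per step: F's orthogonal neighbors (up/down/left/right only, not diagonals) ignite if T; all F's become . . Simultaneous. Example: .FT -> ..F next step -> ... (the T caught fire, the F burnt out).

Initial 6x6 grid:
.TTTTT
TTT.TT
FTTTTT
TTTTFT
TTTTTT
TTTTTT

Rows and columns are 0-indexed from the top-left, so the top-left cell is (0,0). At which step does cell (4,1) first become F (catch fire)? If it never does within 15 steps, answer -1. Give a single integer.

Step 1: cell (4,1)='T' (+7 fires, +2 burnt)
Step 2: cell (4,1)='T' (+11 fires, +7 burnt)
Step 3: cell (4,1)='F' (+9 fires, +11 burnt)
  -> target ignites at step 3
Step 4: cell (4,1)='.' (+5 fires, +9 burnt)
Step 5: cell (4,1)='.' (+0 fires, +5 burnt)
  fire out at step 5

3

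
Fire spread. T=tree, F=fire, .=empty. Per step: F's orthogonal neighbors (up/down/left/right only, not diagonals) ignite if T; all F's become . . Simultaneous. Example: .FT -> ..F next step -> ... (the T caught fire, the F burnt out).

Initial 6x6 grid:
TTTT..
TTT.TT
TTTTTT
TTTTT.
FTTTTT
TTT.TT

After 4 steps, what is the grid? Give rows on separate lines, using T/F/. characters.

Step 1: 3 trees catch fire, 1 burn out
  TTTT..
  TTT.TT
  TTTTTT
  FTTTT.
  .FTTTT
  FTT.TT
Step 2: 4 trees catch fire, 3 burn out
  TTTT..
  TTT.TT
  FTTTTT
  .FTTT.
  ..FTTT
  .FT.TT
Step 3: 5 trees catch fire, 4 burn out
  TTTT..
  FTT.TT
  .FTTTT
  ..FTT.
  ...FTT
  ..F.TT
Step 4: 5 trees catch fire, 5 burn out
  FTTT..
  .FT.TT
  ..FTTT
  ...FT.
  ....FT
  ....TT

FTTT..
.FT.TT
..FTTT
...FT.
....FT
....TT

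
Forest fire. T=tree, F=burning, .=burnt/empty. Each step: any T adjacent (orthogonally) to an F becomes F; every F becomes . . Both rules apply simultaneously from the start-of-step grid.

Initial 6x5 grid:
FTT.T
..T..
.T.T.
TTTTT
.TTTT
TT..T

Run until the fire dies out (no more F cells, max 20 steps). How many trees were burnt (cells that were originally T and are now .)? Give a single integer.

Answer: 3

Derivation:
Step 1: +1 fires, +1 burnt (F count now 1)
Step 2: +1 fires, +1 burnt (F count now 1)
Step 3: +1 fires, +1 burnt (F count now 1)
Step 4: +0 fires, +1 burnt (F count now 0)
Fire out after step 4
Initially T: 18, now '.': 15
Total burnt (originally-T cells now '.'): 3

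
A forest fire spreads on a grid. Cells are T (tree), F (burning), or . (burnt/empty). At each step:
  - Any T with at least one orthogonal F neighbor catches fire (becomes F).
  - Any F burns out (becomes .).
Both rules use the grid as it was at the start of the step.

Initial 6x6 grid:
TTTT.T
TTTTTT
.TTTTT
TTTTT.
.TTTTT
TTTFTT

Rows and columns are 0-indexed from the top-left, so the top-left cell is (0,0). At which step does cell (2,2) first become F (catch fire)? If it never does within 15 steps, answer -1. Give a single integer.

Step 1: cell (2,2)='T' (+3 fires, +1 burnt)
Step 2: cell (2,2)='T' (+5 fires, +3 burnt)
Step 3: cell (2,2)='T' (+6 fires, +5 burnt)
Step 4: cell (2,2)='F' (+4 fires, +6 burnt)
  -> target ignites at step 4
Step 5: cell (2,2)='.' (+6 fires, +4 burnt)
Step 6: cell (2,2)='.' (+3 fires, +6 burnt)
Step 7: cell (2,2)='.' (+3 fires, +3 burnt)
Step 8: cell (2,2)='.' (+1 fires, +3 burnt)
Step 9: cell (2,2)='.' (+0 fires, +1 burnt)
  fire out at step 9

4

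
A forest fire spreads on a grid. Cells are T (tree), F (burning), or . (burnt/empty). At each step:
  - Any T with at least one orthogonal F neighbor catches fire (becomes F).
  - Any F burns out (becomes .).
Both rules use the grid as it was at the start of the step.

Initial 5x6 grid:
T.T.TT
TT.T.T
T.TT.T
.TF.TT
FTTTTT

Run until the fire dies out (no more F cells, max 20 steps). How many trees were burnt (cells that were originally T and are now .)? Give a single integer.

Step 1: +4 fires, +2 burnt (F count now 4)
Step 2: +2 fires, +4 burnt (F count now 2)
Step 3: +2 fires, +2 burnt (F count now 2)
Step 4: +2 fires, +2 burnt (F count now 2)
Step 5: +1 fires, +2 burnt (F count now 1)
Step 6: +1 fires, +1 burnt (F count now 1)
Step 7: +1 fires, +1 burnt (F count now 1)
Step 8: +1 fires, +1 burnt (F count now 1)
Step 9: +1 fires, +1 burnt (F count now 1)
Step 10: +0 fires, +1 burnt (F count now 0)
Fire out after step 10
Initially T: 20, now '.': 25
Total burnt (originally-T cells now '.'): 15

Answer: 15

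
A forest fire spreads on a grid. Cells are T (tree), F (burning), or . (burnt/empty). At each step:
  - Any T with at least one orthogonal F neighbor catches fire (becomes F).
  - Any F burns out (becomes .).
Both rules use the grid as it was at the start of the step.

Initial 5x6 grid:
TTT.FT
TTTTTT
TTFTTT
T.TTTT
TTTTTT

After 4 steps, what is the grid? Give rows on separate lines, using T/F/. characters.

Step 1: 6 trees catch fire, 2 burn out
  TTT..F
  TTFTFT
  TF.FTT
  T.FTTT
  TTTTTT
Step 2: 8 trees catch fire, 6 burn out
  TTF...
  TF.F.F
  F...FT
  T..FTT
  TTFTTT
Step 3: 7 trees catch fire, 8 burn out
  TF....
  F.....
  .....F
  F...FT
  TF.FTT
Step 4: 4 trees catch fire, 7 burn out
  F.....
  ......
  ......
  .....F
  F...FT

F.....
......
......
.....F
F...FT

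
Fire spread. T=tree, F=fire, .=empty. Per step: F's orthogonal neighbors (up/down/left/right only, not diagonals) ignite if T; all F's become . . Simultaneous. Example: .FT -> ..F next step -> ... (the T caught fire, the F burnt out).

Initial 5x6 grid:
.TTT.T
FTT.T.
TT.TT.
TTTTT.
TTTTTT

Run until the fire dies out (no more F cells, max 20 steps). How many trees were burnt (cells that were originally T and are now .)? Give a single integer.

Step 1: +2 fires, +1 burnt (F count now 2)
Step 2: +4 fires, +2 burnt (F count now 4)
Step 3: +3 fires, +4 burnt (F count now 3)
Step 4: +3 fires, +3 burnt (F count now 3)
Step 5: +2 fires, +3 burnt (F count now 2)
Step 6: +3 fires, +2 burnt (F count now 3)
Step 7: +2 fires, +3 burnt (F count now 2)
Step 8: +2 fires, +2 burnt (F count now 2)
Step 9: +0 fires, +2 burnt (F count now 0)
Fire out after step 9
Initially T: 22, now '.': 29
Total burnt (originally-T cells now '.'): 21

Answer: 21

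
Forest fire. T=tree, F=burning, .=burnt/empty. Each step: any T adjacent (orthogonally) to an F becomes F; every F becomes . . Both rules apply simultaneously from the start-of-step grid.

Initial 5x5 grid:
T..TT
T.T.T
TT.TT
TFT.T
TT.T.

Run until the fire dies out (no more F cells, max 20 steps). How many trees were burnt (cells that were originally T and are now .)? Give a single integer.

Answer: 8

Derivation:
Step 1: +4 fires, +1 burnt (F count now 4)
Step 2: +2 fires, +4 burnt (F count now 2)
Step 3: +1 fires, +2 burnt (F count now 1)
Step 4: +1 fires, +1 burnt (F count now 1)
Step 5: +0 fires, +1 burnt (F count now 0)
Fire out after step 5
Initially T: 16, now '.': 17
Total burnt (originally-T cells now '.'): 8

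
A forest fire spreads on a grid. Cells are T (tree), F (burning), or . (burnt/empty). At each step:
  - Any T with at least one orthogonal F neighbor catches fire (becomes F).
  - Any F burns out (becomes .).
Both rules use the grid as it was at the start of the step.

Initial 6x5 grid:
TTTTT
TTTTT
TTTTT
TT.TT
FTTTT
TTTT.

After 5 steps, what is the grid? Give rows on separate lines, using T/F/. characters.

Step 1: 3 trees catch fire, 1 burn out
  TTTTT
  TTTTT
  TTTTT
  FT.TT
  .FTTT
  FTTT.
Step 2: 4 trees catch fire, 3 burn out
  TTTTT
  TTTTT
  FTTTT
  .F.TT
  ..FTT
  .FTT.
Step 3: 4 trees catch fire, 4 burn out
  TTTTT
  FTTTT
  .FTTT
  ...TT
  ...FT
  ..FT.
Step 4: 6 trees catch fire, 4 burn out
  FTTTT
  .FTTT
  ..FTT
  ...FT
  ....F
  ...F.
Step 5: 4 trees catch fire, 6 burn out
  .FTTT
  ..FTT
  ...FT
  ....F
  .....
  .....

.FTTT
..FTT
...FT
....F
.....
.....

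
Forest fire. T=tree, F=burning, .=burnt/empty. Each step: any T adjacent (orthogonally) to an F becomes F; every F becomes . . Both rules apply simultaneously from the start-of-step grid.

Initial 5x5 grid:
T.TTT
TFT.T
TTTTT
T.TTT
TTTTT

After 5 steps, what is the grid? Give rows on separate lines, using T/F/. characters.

Step 1: 3 trees catch fire, 1 burn out
  T.TTT
  F.F.T
  TFTTT
  T.TTT
  TTTTT
Step 2: 4 trees catch fire, 3 burn out
  F.FTT
  ....T
  F.FTT
  T.TTT
  TTTTT
Step 3: 4 trees catch fire, 4 burn out
  ...FT
  ....T
  ...FT
  F.FTT
  TTTTT
Step 4: 5 trees catch fire, 4 burn out
  ....F
  ....T
  ....F
  ...FT
  FTFTT
Step 5: 4 trees catch fire, 5 burn out
  .....
  ....F
  .....
  ....F
  .F.FT

.....
....F
.....
....F
.F.FT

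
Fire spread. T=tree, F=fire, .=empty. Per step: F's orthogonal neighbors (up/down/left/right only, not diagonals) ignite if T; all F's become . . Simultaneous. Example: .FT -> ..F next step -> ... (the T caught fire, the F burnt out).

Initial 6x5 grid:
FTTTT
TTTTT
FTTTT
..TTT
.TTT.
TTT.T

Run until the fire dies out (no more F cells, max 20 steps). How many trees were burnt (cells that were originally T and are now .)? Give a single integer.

Answer: 22

Derivation:
Step 1: +3 fires, +2 burnt (F count now 3)
Step 2: +3 fires, +3 burnt (F count now 3)
Step 3: +4 fires, +3 burnt (F count now 4)
Step 4: +5 fires, +4 burnt (F count now 5)
Step 5: +5 fires, +5 burnt (F count now 5)
Step 6: +1 fires, +5 burnt (F count now 1)
Step 7: +1 fires, +1 burnt (F count now 1)
Step 8: +0 fires, +1 burnt (F count now 0)
Fire out after step 8
Initially T: 23, now '.': 29
Total burnt (originally-T cells now '.'): 22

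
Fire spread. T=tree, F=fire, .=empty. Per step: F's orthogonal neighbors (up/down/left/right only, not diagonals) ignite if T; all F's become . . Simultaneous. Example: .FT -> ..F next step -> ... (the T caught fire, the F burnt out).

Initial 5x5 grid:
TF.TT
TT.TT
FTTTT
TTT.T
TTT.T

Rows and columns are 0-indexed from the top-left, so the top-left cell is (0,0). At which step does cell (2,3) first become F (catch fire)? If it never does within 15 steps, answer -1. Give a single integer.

Step 1: cell (2,3)='T' (+5 fires, +2 burnt)
Step 2: cell (2,3)='T' (+3 fires, +5 burnt)
Step 3: cell (2,3)='F' (+3 fires, +3 burnt)
  -> target ignites at step 3
Step 4: cell (2,3)='.' (+3 fires, +3 burnt)
Step 5: cell (2,3)='.' (+3 fires, +3 burnt)
Step 6: cell (2,3)='.' (+2 fires, +3 burnt)
Step 7: cell (2,3)='.' (+0 fires, +2 burnt)
  fire out at step 7

3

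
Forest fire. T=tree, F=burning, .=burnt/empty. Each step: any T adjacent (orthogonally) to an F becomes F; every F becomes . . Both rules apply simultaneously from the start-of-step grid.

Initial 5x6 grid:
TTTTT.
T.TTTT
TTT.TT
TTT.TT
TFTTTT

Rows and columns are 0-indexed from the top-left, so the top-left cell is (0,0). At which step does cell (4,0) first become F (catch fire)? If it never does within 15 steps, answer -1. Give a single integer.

Step 1: cell (4,0)='F' (+3 fires, +1 burnt)
  -> target ignites at step 1
Step 2: cell (4,0)='.' (+4 fires, +3 burnt)
Step 3: cell (4,0)='.' (+3 fires, +4 burnt)
Step 4: cell (4,0)='.' (+4 fires, +3 burnt)
Step 5: cell (4,0)='.' (+5 fires, +4 burnt)
Step 6: cell (4,0)='.' (+4 fires, +5 burnt)
Step 7: cell (4,0)='.' (+2 fires, +4 burnt)
Step 8: cell (4,0)='.' (+0 fires, +2 burnt)
  fire out at step 8

1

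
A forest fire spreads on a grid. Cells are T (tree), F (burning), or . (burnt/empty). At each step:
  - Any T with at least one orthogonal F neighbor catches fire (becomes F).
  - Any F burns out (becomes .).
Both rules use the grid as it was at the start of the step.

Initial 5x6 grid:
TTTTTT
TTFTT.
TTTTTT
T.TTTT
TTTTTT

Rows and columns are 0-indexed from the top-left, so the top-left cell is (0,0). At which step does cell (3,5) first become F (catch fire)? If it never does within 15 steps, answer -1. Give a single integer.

Step 1: cell (3,5)='T' (+4 fires, +1 burnt)
Step 2: cell (3,5)='T' (+7 fires, +4 burnt)
Step 3: cell (3,5)='T' (+6 fires, +7 burnt)
Step 4: cell (3,5)='T' (+6 fires, +6 burnt)
Step 5: cell (3,5)='F' (+3 fires, +6 burnt)
  -> target ignites at step 5
Step 6: cell (3,5)='.' (+1 fires, +3 burnt)
Step 7: cell (3,5)='.' (+0 fires, +1 burnt)
  fire out at step 7

5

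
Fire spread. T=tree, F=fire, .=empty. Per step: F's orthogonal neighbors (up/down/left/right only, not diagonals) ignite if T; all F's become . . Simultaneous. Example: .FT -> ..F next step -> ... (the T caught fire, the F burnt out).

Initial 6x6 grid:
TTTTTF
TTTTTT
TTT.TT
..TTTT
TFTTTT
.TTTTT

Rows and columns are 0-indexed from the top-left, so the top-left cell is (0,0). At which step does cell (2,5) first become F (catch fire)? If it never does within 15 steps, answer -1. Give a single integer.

Step 1: cell (2,5)='T' (+5 fires, +2 burnt)
Step 2: cell (2,5)='F' (+6 fires, +5 burnt)
  -> target ignites at step 2
Step 3: cell (2,5)='.' (+8 fires, +6 burnt)
Step 4: cell (2,5)='.' (+6 fires, +8 burnt)
Step 5: cell (2,5)='.' (+4 fires, +6 burnt)
Step 6: cell (2,5)='.' (+1 fires, +4 burnt)
Step 7: cell (2,5)='.' (+0 fires, +1 burnt)
  fire out at step 7

2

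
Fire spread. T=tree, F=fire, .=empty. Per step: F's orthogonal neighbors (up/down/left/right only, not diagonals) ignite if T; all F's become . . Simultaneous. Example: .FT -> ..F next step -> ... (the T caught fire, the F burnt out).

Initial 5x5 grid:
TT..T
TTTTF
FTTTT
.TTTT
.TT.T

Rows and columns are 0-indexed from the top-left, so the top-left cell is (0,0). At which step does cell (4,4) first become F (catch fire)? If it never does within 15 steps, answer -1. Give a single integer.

Step 1: cell (4,4)='T' (+5 fires, +2 burnt)
Step 2: cell (4,4)='T' (+7 fires, +5 burnt)
Step 3: cell (4,4)='F' (+5 fires, +7 burnt)
  -> target ignites at step 3
Step 4: cell (4,4)='.' (+1 fires, +5 burnt)
Step 5: cell (4,4)='.' (+0 fires, +1 burnt)
  fire out at step 5

3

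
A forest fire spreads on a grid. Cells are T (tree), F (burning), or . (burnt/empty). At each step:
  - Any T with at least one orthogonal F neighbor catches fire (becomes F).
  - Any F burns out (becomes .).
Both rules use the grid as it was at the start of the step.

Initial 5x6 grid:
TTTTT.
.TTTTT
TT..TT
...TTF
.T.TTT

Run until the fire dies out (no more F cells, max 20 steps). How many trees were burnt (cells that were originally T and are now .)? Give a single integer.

Step 1: +3 fires, +1 burnt (F count now 3)
Step 2: +4 fires, +3 burnt (F count now 4)
Step 3: +2 fires, +4 burnt (F count now 2)
Step 4: +2 fires, +2 burnt (F count now 2)
Step 5: +2 fires, +2 burnt (F count now 2)
Step 6: +2 fires, +2 burnt (F count now 2)
Step 7: +2 fires, +2 burnt (F count now 2)
Step 8: +2 fires, +2 burnt (F count now 2)
Step 9: +0 fires, +2 burnt (F count now 0)
Fire out after step 9
Initially T: 20, now '.': 29
Total burnt (originally-T cells now '.'): 19

Answer: 19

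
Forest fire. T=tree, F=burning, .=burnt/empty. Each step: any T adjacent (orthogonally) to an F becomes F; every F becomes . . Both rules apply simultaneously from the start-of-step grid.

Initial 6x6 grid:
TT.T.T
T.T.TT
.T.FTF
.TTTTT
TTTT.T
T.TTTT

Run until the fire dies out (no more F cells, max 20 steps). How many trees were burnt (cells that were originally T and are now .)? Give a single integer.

Answer: 20

Derivation:
Step 1: +4 fires, +2 burnt (F count now 4)
Step 2: +6 fires, +4 burnt (F count now 6)
Step 3: +4 fires, +6 burnt (F count now 4)
Step 4: +4 fires, +4 burnt (F count now 4)
Step 5: +1 fires, +4 burnt (F count now 1)
Step 6: +1 fires, +1 burnt (F count now 1)
Step 7: +0 fires, +1 burnt (F count now 0)
Fire out after step 7
Initially T: 25, now '.': 31
Total burnt (originally-T cells now '.'): 20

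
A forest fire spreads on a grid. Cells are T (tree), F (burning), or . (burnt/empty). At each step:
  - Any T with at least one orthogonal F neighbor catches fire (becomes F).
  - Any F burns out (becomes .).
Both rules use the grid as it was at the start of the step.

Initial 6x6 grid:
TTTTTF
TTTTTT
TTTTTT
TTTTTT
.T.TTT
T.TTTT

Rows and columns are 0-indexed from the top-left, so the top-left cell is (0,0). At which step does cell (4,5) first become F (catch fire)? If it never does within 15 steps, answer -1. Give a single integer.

Step 1: cell (4,5)='T' (+2 fires, +1 burnt)
Step 2: cell (4,5)='T' (+3 fires, +2 burnt)
Step 3: cell (4,5)='T' (+4 fires, +3 burnt)
Step 4: cell (4,5)='F' (+5 fires, +4 burnt)
  -> target ignites at step 4
Step 5: cell (4,5)='.' (+6 fires, +5 burnt)
Step 6: cell (4,5)='.' (+5 fires, +6 burnt)
Step 7: cell (4,5)='.' (+3 fires, +5 burnt)
Step 8: cell (4,5)='.' (+3 fires, +3 burnt)
Step 9: cell (4,5)='.' (+0 fires, +3 burnt)
  fire out at step 9

4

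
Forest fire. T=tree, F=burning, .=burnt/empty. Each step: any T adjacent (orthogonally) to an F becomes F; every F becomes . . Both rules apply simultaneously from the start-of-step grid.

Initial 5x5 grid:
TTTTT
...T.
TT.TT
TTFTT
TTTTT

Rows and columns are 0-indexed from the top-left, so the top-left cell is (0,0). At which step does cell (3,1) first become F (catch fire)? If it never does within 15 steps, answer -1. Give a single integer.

Step 1: cell (3,1)='F' (+3 fires, +1 burnt)
  -> target ignites at step 1
Step 2: cell (3,1)='.' (+6 fires, +3 burnt)
Step 3: cell (3,1)='.' (+5 fires, +6 burnt)
Step 4: cell (3,1)='.' (+1 fires, +5 burnt)
Step 5: cell (3,1)='.' (+2 fires, +1 burnt)
Step 6: cell (3,1)='.' (+1 fires, +2 burnt)
Step 7: cell (3,1)='.' (+1 fires, +1 burnt)
Step 8: cell (3,1)='.' (+0 fires, +1 burnt)
  fire out at step 8

1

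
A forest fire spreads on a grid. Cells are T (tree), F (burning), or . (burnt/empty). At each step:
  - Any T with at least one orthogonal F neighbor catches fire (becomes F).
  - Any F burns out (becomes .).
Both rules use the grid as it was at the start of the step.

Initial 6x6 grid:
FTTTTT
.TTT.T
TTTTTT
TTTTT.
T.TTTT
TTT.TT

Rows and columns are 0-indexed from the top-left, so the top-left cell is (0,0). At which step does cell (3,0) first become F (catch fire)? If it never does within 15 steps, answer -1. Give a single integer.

Step 1: cell (3,0)='T' (+1 fires, +1 burnt)
Step 2: cell (3,0)='T' (+2 fires, +1 burnt)
Step 3: cell (3,0)='T' (+3 fires, +2 burnt)
Step 4: cell (3,0)='T' (+5 fires, +3 burnt)
Step 5: cell (3,0)='F' (+4 fires, +5 burnt)
  -> target ignites at step 5
Step 6: cell (3,0)='.' (+5 fires, +4 burnt)
Step 7: cell (3,0)='.' (+5 fires, +5 burnt)
Step 8: cell (3,0)='.' (+2 fires, +5 burnt)
Step 9: cell (3,0)='.' (+2 fires, +2 burnt)
Step 10: cell (3,0)='.' (+1 fires, +2 burnt)
Step 11: cell (3,0)='.' (+0 fires, +1 burnt)
  fire out at step 11

5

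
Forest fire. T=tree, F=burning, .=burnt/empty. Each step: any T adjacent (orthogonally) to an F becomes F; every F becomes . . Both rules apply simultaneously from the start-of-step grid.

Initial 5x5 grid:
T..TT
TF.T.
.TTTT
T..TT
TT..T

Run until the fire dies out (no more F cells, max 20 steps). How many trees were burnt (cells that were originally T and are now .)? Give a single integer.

Step 1: +2 fires, +1 burnt (F count now 2)
Step 2: +2 fires, +2 burnt (F count now 2)
Step 3: +1 fires, +2 burnt (F count now 1)
Step 4: +3 fires, +1 burnt (F count now 3)
Step 5: +2 fires, +3 burnt (F count now 2)
Step 6: +2 fires, +2 burnt (F count now 2)
Step 7: +0 fires, +2 burnt (F count now 0)
Fire out after step 7
Initially T: 15, now '.': 22
Total burnt (originally-T cells now '.'): 12

Answer: 12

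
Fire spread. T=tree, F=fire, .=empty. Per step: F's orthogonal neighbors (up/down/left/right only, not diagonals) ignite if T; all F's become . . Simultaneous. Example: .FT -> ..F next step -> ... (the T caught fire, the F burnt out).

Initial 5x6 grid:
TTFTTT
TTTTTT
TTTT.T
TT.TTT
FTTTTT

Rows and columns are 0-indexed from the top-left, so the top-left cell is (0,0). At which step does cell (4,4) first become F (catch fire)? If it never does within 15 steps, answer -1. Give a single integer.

Step 1: cell (4,4)='T' (+5 fires, +2 burnt)
Step 2: cell (4,4)='T' (+8 fires, +5 burnt)
Step 3: cell (4,4)='T' (+6 fires, +8 burnt)
Step 4: cell (4,4)='F' (+3 fires, +6 burnt)
  -> target ignites at step 4
Step 5: cell (4,4)='.' (+3 fires, +3 burnt)
Step 6: cell (4,4)='.' (+1 fires, +3 burnt)
Step 7: cell (4,4)='.' (+0 fires, +1 burnt)
  fire out at step 7

4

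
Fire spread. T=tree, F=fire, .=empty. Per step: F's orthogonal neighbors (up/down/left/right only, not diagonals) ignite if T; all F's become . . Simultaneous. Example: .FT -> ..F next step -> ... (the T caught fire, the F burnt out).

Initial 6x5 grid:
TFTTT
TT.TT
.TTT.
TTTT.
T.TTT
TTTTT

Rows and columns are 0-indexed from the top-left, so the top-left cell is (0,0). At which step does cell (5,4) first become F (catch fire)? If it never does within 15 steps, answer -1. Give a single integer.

Step 1: cell (5,4)='T' (+3 fires, +1 burnt)
Step 2: cell (5,4)='T' (+3 fires, +3 burnt)
Step 3: cell (5,4)='T' (+4 fires, +3 burnt)
Step 4: cell (5,4)='T' (+4 fires, +4 burnt)
Step 5: cell (5,4)='T' (+3 fires, +4 burnt)
Step 6: cell (5,4)='T' (+3 fires, +3 burnt)
Step 7: cell (5,4)='T' (+3 fires, +3 burnt)
Step 8: cell (5,4)='F' (+1 fires, +3 burnt)
  -> target ignites at step 8
Step 9: cell (5,4)='.' (+0 fires, +1 burnt)
  fire out at step 9

8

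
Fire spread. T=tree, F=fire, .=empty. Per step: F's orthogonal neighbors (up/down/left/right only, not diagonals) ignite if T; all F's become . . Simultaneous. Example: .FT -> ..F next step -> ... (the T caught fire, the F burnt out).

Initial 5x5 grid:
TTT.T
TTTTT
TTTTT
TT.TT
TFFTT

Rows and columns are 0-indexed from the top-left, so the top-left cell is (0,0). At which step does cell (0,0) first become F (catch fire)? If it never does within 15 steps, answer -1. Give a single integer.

Step 1: cell (0,0)='T' (+3 fires, +2 burnt)
Step 2: cell (0,0)='T' (+4 fires, +3 burnt)
Step 3: cell (0,0)='T' (+5 fires, +4 burnt)
Step 4: cell (0,0)='T' (+5 fires, +5 burnt)
Step 5: cell (0,0)='F' (+3 fires, +5 burnt)
  -> target ignites at step 5
Step 6: cell (0,0)='.' (+1 fires, +3 burnt)
Step 7: cell (0,0)='.' (+0 fires, +1 burnt)
  fire out at step 7

5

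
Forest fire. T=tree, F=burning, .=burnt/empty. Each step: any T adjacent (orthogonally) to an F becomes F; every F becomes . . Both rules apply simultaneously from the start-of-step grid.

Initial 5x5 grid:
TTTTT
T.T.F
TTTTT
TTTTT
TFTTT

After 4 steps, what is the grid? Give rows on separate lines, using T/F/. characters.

Step 1: 5 trees catch fire, 2 burn out
  TTTTF
  T.T..
  TTTTF
  TFTTT
  F.FTT
Step 2: 7 trees catch fire, 5 burn out
  TTTF.
  T.T..
  TFTF.
  F.FTF
  ...FT
Step 3: 5 trees catch fire, 7 burn out
  TTF..
  T.T..
  F.F..
  ...F.
  ....F
Step 4: 3 trees catch fire, 5 burn out
  TF...
  F.F..
  .....
  .....
  .....

TF...
F.F..
.....
.....
.....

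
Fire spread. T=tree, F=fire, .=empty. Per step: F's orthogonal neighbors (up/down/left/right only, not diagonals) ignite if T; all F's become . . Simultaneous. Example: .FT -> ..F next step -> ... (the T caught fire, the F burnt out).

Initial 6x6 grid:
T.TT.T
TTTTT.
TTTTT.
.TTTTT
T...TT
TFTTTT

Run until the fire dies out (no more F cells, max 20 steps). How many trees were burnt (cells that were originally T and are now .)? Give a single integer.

Step 1: +2 fires, +1 burnt (F count now 2)
Step 2: +2 fires, +2 burnt (F count now 2)
Step 3: +1 fires, +2 burnt (F count now 1)
Step 4: +2 fires, +1 burnt (F count now 2)
Step 5: +2 fires, +2 burnt (F count now 2)
Step 6: +3 fires, +2 burnt (F count now 3)
Step 7: +3 fires, +3 burnt (F count now 3)
Step 8: +3 fires, +3 burnt (F count now 3)
Step 9: +3 fires, +3 burnt (F count now 3)
Step 10: +3 fires, +3 burnt (F count now 3)
Step 11: +1 fires, +3 burnt (F count now 1)
Step 12: +1 fires, +1 burnt (F count now 1)
Step 13: +0 fires, +1 burnt (F count now 0)
Fire out after step 13
Initially T: 27, now '.': 35
Total burnt (originally-T cells now '.'): 26

Answer: 26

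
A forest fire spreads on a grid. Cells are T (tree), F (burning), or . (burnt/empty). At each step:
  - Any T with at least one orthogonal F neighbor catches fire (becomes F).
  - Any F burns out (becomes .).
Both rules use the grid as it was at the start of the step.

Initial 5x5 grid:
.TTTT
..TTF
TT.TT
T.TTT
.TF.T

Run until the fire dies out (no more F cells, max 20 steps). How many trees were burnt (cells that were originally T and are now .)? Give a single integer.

Answer: 13

Derivation:
Step 1: +5 fires, +2 burnt (F count now 5)
Step 2: +5 fires, +5 burnt (F count now 5)
Step 3: +2 fires, +5 burnt (F count now 2)
Step 4: +1 fires, +2 burnt (F count now 1)
Step 5: +0 fires, +1 burnt (F count now 0)
Fire out after step 5
Initially T: 16, now '.': 22
Total burnt (originally-T cells now '.'): 13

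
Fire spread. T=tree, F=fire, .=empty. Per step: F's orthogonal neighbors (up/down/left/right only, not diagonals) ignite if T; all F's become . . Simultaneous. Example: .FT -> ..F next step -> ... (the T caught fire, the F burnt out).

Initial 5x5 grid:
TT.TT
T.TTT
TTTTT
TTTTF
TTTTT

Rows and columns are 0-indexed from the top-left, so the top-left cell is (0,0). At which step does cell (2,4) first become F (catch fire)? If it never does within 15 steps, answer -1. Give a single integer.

Step 1: cell (2,4)='F' (+3 fires, +1 burnt)
  -> target ignites at step 1
Step 2: cell (2,4)='.' (+4 fires, +3 burnt)
Step 3: cell (2,4)='.' (+5 fires, +4 burnt)
Step 4: cell (2,4)='.' (+5 fires, +5 burnt)
Step 5: cell (2,4)='.' (+2 fires, +5 burnt)
Step 6: cell (2,4)='.' (+1 fires, +2 burnt)
Step 7: cell (2,4)='.' (+1 fires, +1 burnt)
Step 8: cell (2,4)='.' (+1 fires, +1 burnt)
Step 9: cell (2,4)='.' (+0 fires, +1 burnt)
  fire out at step 9

1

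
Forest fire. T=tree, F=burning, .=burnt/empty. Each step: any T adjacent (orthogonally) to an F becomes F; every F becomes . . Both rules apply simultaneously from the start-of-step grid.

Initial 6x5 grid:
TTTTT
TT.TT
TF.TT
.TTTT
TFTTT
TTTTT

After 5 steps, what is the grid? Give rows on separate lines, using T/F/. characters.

Step 1: 6 trees catch fire, 2 burn out
  TTTTT
  TF.TT
  F..TT
  .FTTT
  F.FTT
  TFTTT
Step 2: 6 trees catch fire, 6 burn out
  TFTTT
  F..TT
  ...TT
  ..FTT
  ...FT
  F.FTT
Step 3: 5 trees catch fire, 6 burn out
  F.FTT
  ...TT
  ...TT
  ...FT
  ....F
  ...FT
Step 4: 4 trees catch fire, 5 burn out
  ...FT
  ...TT
  ...FT
  ....F
  .....
  ....F
Step 5: 3 trees catch fire, 4 burn out
  ....F
  ...FT
  ....F
  .....
  .....
  .....

....F
...FT
....F
.....
.....
.....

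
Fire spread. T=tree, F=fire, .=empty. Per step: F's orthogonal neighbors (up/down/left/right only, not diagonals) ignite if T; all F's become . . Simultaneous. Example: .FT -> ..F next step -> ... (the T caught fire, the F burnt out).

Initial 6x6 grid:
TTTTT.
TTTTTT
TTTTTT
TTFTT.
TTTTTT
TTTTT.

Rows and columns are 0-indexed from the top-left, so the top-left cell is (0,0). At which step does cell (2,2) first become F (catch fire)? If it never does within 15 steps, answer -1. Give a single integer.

Step 1: cell (2,2)='F' (+4 fires, +1 burnt)
  -> target ignites at step 1
Step 2: cell (2,2)='.' (+8 fires, +4 burnt)
Step 3: cell (2,2)='.' (+9 fires, +8 burnt)
Step 4: cell (2,2)='.' (+8 fires, +9 burnt)
Step 5: cell (2,2)='.' (+3 fires, +8 burnt)
Step 6: cell (2,2)='.' (+0 fires, +3 burnt)
  fire out at step 6

1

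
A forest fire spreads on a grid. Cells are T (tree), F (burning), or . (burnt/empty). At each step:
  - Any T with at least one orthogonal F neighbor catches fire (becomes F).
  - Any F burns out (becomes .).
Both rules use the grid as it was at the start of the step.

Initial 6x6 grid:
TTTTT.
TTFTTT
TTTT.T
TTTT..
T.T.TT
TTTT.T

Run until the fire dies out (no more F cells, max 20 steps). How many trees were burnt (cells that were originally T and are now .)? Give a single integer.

Answer: 25

Derivation:
Step 1: +4 fires, +1 burnt (F count now 4)
Step 2: +7 fires, +4 burnt (F count now 7)
Step 3: +7 fires, +7 burnt (F count now 7)
Step 4: +3 fires, +7 burnt (F count now 3)
Step 5: +3 fires, +3 burnt (F count now 3)
Step 6: +1 fires, +3 burnt (F count now 1)
Step 7: +0 fires, +1 burnt (F count now 0)
Fire out after step 7
Initially T: 28, now '.': 33
Total burnt (originally-T cells now '.'): 25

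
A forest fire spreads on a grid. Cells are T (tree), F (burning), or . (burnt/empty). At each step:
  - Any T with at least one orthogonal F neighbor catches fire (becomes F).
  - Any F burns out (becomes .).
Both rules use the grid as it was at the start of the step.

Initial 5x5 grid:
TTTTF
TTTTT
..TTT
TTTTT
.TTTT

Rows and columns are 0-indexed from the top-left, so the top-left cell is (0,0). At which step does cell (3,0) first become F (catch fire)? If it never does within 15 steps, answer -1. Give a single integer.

Step 1: cell (3,0)='T' (+2 fires, +1 burnt)
Step 2: cell (3,0)='T' (+3 fires, +2 burnt)
Step 3: cell (3,0)='T' (+4 fires, +3 burnt)
Step 4: cell (3,0)='T' (+5 fires, +4 burnt)
Step 5: cell (3,0)='T' (+3 fires, +5 burnt)
Step 6: cell (3,0)='T' (+2 fires, +3 burnt)
Step 7: cell (3,0)='F' (+2 fires, +2 burnt)
  -> target ignites at step 7
Step 8: cell (3,0)='.' (+0 fires, +2 burnt)
  fire out at step 8

7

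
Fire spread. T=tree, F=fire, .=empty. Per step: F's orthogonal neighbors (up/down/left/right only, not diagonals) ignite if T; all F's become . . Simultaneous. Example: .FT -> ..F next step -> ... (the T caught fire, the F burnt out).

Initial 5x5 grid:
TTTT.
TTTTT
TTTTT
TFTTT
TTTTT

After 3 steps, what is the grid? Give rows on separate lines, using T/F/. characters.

Step 1: 4 trees catch fire, 1 burn out
  TTTT.
  TTTTT
  TFTTT
  F.FTT
  TFTTT
Step 2: 6 trees catch fire, 4 burn out
  TTTT.
  TFTTT
  F.FTT
  ...FT
  F.FTT
Step 3: 6 trees catch fire, 6 burn out
  TFTT.
  F.FTT
  ...FT
  ....F
  ...FT

TFTT.
F.FTT
...FT
....F
...FT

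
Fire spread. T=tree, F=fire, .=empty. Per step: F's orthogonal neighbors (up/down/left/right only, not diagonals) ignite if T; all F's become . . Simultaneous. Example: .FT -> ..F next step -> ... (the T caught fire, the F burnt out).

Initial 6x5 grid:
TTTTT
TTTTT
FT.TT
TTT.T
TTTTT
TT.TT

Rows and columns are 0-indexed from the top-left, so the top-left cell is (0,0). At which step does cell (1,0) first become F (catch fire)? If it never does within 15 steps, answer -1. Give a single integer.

Step 1: cell (1,0)='F' (+3 fires, +1 burnt)
  -> target ignites at step 1
Step 2: cell (1,0)='.' (+4 fires, +3 burnt)
Step 3: cell (1,0)='.' (+5 fires, +4 burnt)
Step 4: cell (1,0)='.' (+4 fires, +5 burnt)
Step 5: cell (1,0)='.' (+4 fires, +4 burnt)
Step 6: cell (1,0)='.' (+4 fires, +4 burnt)
Step 7: cell (1,0)='.' (+2 fires, +4 burnt)
Step 8: cell (1,0)='.' (+0 fires, +2 burnt)
  fire out at step 8

1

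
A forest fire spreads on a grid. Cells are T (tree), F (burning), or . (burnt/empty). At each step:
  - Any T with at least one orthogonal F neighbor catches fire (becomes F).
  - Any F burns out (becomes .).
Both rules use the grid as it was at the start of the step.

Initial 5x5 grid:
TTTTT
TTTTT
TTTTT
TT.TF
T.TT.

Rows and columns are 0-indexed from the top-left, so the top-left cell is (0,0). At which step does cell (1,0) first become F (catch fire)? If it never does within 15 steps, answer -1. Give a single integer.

Step 1: cell (1,0)='T' (+2 fires, +1 burnt)
Step 2: cell (1,0)='T' (+3 fires, +2 burnt)
Step 3: cell (1,0)='T' (+4 fires, +3 burnt)
Step 4: cell (1,0)='T' (+3 fires, +4 burnt)
Step 5: cell (1,0)='T' (+4 fires, +3 burnt)
Step 6: cell (1,0)='F' (+3 fires, +4 burnt)
  -> target ignites at step 6
Step 7: cell (1,0)='.' (+2 fires, +3 burnt)
Step 8: cell (1,0)='.' (+0 fires, +2 burnt)
  fire out at step 8

6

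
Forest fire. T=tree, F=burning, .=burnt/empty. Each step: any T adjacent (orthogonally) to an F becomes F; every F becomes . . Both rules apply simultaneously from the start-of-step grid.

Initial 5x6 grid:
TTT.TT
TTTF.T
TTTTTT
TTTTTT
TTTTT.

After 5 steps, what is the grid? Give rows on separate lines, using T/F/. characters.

Step 1: 2 trees catch fire, 1 burn out
  TTT.TT
  TTF..T
  TTTFTT
  TTTTTT
  TTTTT.
Step 2: 5 trees catch fire, 2 burn out
  TTF.TT
  TF...T
  TTF.FT
  TTTFTT
  TTTTT.
Step 3: 7 trees catch fire, 5 burn out
  TF..TT
  F....T
  TF...F
  TTF.FT
  TTTFT.
Step 4: 7 trees catch fire, 7 burn out
  F...TT
  .....F
  F.....
  TF...F
  TTF.F.
Step 5: 3 trees catch fire, 7 burn out
  ....TF
  ......
  ......
  F.....
  TF....

....TF
......
......
F.....
TF....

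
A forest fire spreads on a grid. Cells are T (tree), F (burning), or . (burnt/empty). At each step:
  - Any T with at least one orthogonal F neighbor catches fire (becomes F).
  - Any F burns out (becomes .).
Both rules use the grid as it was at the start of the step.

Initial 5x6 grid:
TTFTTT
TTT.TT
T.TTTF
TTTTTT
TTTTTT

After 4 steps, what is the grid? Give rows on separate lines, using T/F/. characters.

Step 1: 6 trees catch fire, 2 burn out
  TF.FTT
  TTF.TF
  T.TTF.
  TTTTTF
  TTTTTT
Step 2: 9 trees catch fire, 6 burn out
  F...FF
  TF..F.
  T.FF..
  TTTTF.
  TTTTTF
Step 3: 4 trees catch fire, 9 burn out
  ......
  F.....
  T.....
  TTFF..
  TTTTF.
Step 4: 4 trees catch fire, 4 burn out
  ......
  ......
  F.....
  TF....
  TTFF..

......
......
F.....
TF....
TTFF..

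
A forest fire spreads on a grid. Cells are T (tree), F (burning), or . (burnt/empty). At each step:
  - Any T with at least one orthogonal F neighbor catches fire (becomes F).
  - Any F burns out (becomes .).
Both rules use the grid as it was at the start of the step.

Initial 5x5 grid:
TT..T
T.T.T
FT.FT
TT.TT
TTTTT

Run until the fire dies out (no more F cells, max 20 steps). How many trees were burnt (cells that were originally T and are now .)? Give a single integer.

Answer: 16

Derivation:
Step 1: +5 fires, +2 burnt (F count now 5)
Step 2: +6 fires, +5 burnt (F count now 6)
Step 3: +5 fires, +6 burnt (F count now 5)
Step 4: +0 fires, +5 burnt (F count now 0)
Fire out after step 4
Initially T: 17, now '.': 24
Total burnt (originally-T cells now '.'): 16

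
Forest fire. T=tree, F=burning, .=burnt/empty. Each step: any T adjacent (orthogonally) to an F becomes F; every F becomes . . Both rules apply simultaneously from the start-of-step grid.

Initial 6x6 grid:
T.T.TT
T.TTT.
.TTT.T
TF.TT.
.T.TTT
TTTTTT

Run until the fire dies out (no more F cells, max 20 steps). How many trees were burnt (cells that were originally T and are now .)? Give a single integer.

Step 1: +3 fires, +1 burnt (F count now 3)
Step 2: +2 fires, +3 burnt (F count now 2)
Step 3: +4 fires, +2 burnt (F count now 4)
Step 4: +4 fires, +4 burnt (F count now 4)
Step 5: +4 fires, +4 burnt (F count now 4)
Step 6: +3 fires, +4 burnt (F count now 3)
Step 7: +2 fires, +3 burnt (F count now 2)
Step 8: +0 fires, +2 burnt (F count now 0)
Fire out after step 8
Initially T: 25, now '.': 33
Total burnt (originally-T cells now '.'): 22

Answer: 22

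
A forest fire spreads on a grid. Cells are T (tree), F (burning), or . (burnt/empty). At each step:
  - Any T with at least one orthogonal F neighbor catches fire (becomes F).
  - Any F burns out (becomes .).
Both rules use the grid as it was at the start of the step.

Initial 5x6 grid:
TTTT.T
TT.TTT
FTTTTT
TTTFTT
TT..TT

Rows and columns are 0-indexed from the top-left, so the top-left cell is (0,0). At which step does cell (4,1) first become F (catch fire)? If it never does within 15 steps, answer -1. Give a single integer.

Step 1: cell (4,1)='T' (+6 fires, +2 burnt)
Step 2: cell (4,1)='T' (+9 fires, +6 burnt)
Step 3: cell (4,1)='F' (+6 fires, +9 burnt)
  -> target ignites at step 3
Step 4: cell (4,1)='.' (+2 fires, +6 burnt)
Step 5: cell (4,1)='.' (+1 fires, +2 burnt)
Step 6: cell (4,1)='.' (+0 fires, +1 burnt)
  fire out at step 6

3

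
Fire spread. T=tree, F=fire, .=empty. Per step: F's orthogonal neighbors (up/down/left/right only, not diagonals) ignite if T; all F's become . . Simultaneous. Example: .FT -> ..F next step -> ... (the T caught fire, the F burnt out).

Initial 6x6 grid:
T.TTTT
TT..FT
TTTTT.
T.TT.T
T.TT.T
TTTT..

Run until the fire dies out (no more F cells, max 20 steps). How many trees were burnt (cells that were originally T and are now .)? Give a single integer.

Answer: 23

Derivation:
Step 1: +3 fires, +1 burnt (F count now 3)
Step 2: +3 fires, +3 burnt (F count now 3)
Step 3: +3 fires, +3 burnt (F count now 3)
Step 4: +3 fires, +3 burnt (F count now 3)
Step 5: +4 fires, +3 burnt (F count now 4)
Step 6: +3 fires, +4 burnt (F count now 3)
Step 7: +3 fires, +3 burnt (F count now 3)
Step 8: +1 fires, +3 burnt (F count now 1)
Step 9: +0 fires, +1 burnt (F count now 0)
Fire out after step 9
Initially T: 25, now '.': 34
Total burnt (originally-T cells now '.'): 23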